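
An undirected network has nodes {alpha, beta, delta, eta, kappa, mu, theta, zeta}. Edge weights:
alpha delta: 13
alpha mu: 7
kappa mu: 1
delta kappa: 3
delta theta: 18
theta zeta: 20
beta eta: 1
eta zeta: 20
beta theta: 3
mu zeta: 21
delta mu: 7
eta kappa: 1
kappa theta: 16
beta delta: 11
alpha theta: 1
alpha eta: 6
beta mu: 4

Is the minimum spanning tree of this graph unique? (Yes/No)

No

Kruskal's algorithm — process edges by increasing weight (ties by edge label):
alpha theta (1): add — endpoints in different components.
beta eta (1): add — endpoints in different components.
eta kappa (1): add — endpoints in different components.
kappa mu (1): add — endpoints in different components.
beta theta (3): add — endpoints in different components.
delta kappa (3): add — endpoints in different components.
beta mu (4): skip — beta and mu already connected.
alpha eta (6): skip — eta and alpha already connected.
alpha mu (7): skip — alpha and mu already connected.
delta mu (7): skip — delta and mu already connected.
beta delta (11): skip — delta and beta already connected.
alpha delta (13): skip — delta and alpha already connected.
kappa theta (16): skip — theta and kappa already connected.
delta theta (18): skip — delta and theta already connected.
eta zeta (20): add — endpoints in different components.
Non-tree edge theta zeta has weight 20, equal to the heaviest edge on its tree cycle — swapping gives another MST of the same weight. Not unique.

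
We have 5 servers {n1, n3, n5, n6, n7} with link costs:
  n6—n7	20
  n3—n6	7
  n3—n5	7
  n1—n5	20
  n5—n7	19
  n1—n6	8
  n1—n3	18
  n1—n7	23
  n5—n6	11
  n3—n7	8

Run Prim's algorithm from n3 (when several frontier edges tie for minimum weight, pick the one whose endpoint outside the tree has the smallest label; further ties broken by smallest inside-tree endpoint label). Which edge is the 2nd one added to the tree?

Prim, starting at n3.
Step 1: cheapest edge leaving the tree is n3—n5 (7); add n5.
Step 2: cheapest edge leaving the tree is n3—n6 (7); add n6.
Step 3: cheapest edge leaving the tree is n1—n6 (8); add n1.
Step 4: cheapest edge leaving the tree is n3—n7 (8); add n7.
The 2nd edge added is n3—n6.

n3-n6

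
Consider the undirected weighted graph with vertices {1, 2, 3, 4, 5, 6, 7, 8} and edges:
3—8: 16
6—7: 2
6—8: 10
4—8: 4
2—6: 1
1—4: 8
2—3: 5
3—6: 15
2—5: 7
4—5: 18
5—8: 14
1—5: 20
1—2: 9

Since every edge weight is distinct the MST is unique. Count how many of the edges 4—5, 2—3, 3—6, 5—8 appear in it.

Kruskal's algorithm — process edges by increasing weight (ties by edge label):
2—6 (1): add — endpoints in different components.
6—7 (2): add — endpoints in different components.
4—8 (4): add — endpoints in different components.
2—3 (5): add — endpoints in different components.
2—5 (7): add — endpoints in different components.
1—4 (8): add — endpoints in different components.
1—2 (9): add — endpoints in different components.
MST edge set: {2—6, 6—7, 4—8, 2—3, 2—5, 1—4, 1—2}.
Of the listed edges, {2—3} are in the MST → 1.

1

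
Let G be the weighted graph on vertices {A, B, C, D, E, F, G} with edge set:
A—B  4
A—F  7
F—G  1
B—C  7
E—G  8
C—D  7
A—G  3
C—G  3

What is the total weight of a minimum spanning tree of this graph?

Grow the tree from D using Prim:
Step 1: frontier [C—D 7] → take C—D (7); add C.
Step 2: frontier [C—G 3, B—C 7] → take C—G (3); add G.
Step 3: frontier [B—C 7, F—G 1, A—G 3, E—G 8] → take F—G (1); add F.
Step 4: frontier [B—C 7, A—F 7, A—G 3, E—G 8] → take A—G (3); add A.
Step 5: frontier [A—B 4, B—C 7, E—G 8] → take A—B (4); add B.
Step 6: frontier [E—G 8] → take E—G (8); add E.
MST edges: C—D, C—G, F—G, A—G, A—B, E—G; total weight 7+3+1+3+4+8 = 26.

26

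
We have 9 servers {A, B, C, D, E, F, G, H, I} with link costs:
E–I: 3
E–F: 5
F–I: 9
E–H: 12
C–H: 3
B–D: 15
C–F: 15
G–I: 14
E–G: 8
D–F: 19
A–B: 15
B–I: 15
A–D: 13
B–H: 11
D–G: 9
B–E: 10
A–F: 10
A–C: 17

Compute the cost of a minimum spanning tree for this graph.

Kruskal's algorithm — process edges by increasing weight (ties by edge label):
C–H (3): add — endpoints in different components.
E–I (3): add — endpoints in different components.
E–F (5): add — endpoints in different components.
E–G (8): add — endpoints in different components.
D–G (9): add — endpoints in different components.
F–I (9): skip — F and I already connected.
A–F (10): add — endpoints in different components.
B–E (10): add — endpoints in different components.
B–H (11): add — endpoints in different components.
MST edges: C–H, E–I, E–F, E–G, D–G, A–F, B–E, B–H; total weight 3+3+5+8+9+10+10+11 = 59.

59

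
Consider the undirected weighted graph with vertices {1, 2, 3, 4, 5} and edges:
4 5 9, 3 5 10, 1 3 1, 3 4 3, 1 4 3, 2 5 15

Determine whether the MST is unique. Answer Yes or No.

No

Sort edges by weight, then run Kruskal:
1 3 (1): add. Components now {1,3} {2} {4} {5}
1 4 (3): add. Components now {1,3,4} {2} {5}
3 4 (3): skip — 3 and 4 already connected.
4 5 (9): add. Components now {1,3,4,5} {2}
3 5 (10): skip — 3 and 5 already connected.
2 5 (15): add. Components now {1,2,3,4,5}
Non-tree edge 3 4 has weight 3, equal to the heaviest edge on its tree cycle — swapping gives another MST of the same weight. Not unique.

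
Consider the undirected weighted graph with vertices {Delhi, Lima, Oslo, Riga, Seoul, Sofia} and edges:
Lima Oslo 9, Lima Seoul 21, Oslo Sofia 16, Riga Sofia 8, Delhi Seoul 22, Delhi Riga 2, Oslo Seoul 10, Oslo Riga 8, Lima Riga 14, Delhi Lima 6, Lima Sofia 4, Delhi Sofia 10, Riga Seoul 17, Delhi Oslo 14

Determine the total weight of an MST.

Sort edges by weight, then run Kruskal:
Delhi Riga (2): add. Components now {Lima} {Delhi,Riga} {Sofia} {Oslo} {Seoul}
Lima Sofia (4): add. Components now {Lima,Sofia} {Delhi,Riga} {Oslo} {Seoul}
Delhi Lima (6): add. Components now {Delhi,Lima,Riga,Sofia} {Oslo} {Seoul}
Oslo Riga (8): add. Components now {Delhi,Lima,Oslo,Riga,Sofia} {Seoul}
Riga Sofia (8): skip — Sofia and Riga already connected.
Lima Oslo (9): skip — Lima and Oslo already connected.
Delhi Sofia (10): skip — Delhi and Sofia already connected.
Oslo Seoul (10): add. Components now {Delhi,Lima,Oslo,Riga,Seoul,Sofia}
MST edges: Delhi Riga, Lima Sofia, Delhi Lima, Oslo Riga, Oslo Seoul; total weight 2+4+6+8+10 = 30.

30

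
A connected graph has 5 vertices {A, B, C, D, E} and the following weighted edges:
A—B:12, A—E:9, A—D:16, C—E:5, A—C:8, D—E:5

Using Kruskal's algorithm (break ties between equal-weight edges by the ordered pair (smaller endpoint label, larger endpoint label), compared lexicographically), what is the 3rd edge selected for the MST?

Sort edges by weight, then run Kruskal:
C—E (5): add — endpoints in different components.
D—E (5): add — endpoints in different components.
A—C (8): add — endpoints in different components.
A—E (9): skip — A and E already connected.
A—B (12): add — endpoints in different components.
The 3rd edge added is A—C.

A-C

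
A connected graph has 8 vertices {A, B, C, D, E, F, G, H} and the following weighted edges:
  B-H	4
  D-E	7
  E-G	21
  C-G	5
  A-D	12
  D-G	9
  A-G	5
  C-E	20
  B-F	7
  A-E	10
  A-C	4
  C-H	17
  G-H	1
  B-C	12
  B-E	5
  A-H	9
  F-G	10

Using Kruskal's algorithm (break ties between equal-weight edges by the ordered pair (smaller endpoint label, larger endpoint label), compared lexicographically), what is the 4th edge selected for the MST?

A-G

Kruskal: consider edges lightest-first.
G-H (1): add — endpoints in different components.
A-C (4): add — endpoints in different components.
B-H (4): add — endpoints in different components.
A-G (5): add — endpoints in different components.
B-E (5): add — endpoints in different components.
C-G (5): skip — C and G already connected.
B-F (7): add — endpoints in different components.
D-E (7): add — endpoints in different components.
The 4th edge added is A-G.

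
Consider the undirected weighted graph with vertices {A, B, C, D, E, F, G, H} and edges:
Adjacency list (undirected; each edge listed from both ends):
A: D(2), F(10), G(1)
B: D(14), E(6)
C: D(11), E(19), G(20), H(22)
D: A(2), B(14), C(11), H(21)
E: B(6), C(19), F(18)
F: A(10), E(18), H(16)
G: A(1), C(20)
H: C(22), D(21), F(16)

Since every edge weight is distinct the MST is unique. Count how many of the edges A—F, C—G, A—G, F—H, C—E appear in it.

Kruskal: consider edges lightest-first.
A—G (1): add — endpoints in different components.
A—D (2): add — endpoints in different components.
B—E (6): add — endpoints in different components.
A—F (10): add — endpoints in different components.
C—D (11): add — endpoints in different components.
B—D (14): add — endpoints in different components.
F—H (16): add — endpoints in different components.
MST edge set: {A—G, A—D, B—E, A—F, C—D, B—D, F—H}.
Of the listed edges, {A—F, A—G, F—H} are in the MST → 3.

3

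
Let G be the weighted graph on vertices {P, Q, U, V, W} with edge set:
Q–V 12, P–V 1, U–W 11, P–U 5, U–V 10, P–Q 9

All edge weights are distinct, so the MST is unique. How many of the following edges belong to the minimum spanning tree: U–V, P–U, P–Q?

2

Kruskal: consider edges lightest-first.
P–V (1): add — endpoints in different components.
P–U (5): add — endpoints in different components.
P–Q (9): add — endpoints in different components.
U–V (10): skip — U and V already connected.
U–W (11): add — endpoints in different components.
MST edge set: {P–V, P–U, P–Q, U–W}.
Of the listed edges, {P–U, P–Q} are in the MST → 2.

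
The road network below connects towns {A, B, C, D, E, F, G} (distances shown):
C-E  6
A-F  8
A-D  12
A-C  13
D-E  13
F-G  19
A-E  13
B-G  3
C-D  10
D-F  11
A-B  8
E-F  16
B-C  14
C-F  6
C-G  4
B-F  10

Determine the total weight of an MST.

Kruskal: consider edges lightest-first.
B-G (3): add — endpoints in different components.
C-G (4): add — endpoints in different components.
C-E (6): add — endpoints in different components.
C-F (6): add — endpoints in different components.
A-B (8): add — endpoints in different components.
A-F (8): skip — A and F already connected.
B-F (10): skip — B and F already connected.
C-D (10): add — endpoints in different components.
MST edges: B-G, C-G, C-E, C-F, A-B, C-D; total weight 3+4+6+6+8+10 = 37.

37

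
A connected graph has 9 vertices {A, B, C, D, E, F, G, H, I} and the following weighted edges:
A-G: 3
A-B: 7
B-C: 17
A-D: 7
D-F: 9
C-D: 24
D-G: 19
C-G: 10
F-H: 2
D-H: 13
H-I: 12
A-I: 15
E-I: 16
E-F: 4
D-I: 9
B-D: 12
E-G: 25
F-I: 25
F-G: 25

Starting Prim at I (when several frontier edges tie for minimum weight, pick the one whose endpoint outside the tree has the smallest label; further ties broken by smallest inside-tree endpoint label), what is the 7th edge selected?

E-F

Prim, starting at I.
Step 1: cheapest edge leaving the tree is D-I (9); add D.
Step 2: cheapest edge leaving the tree is A-D (7); add A.
Step 3: cheapest edge leaving the tree is A-G (3); add G.
Step 4: cheapest edge leaving the tree is A-B (7); add B.
Step 5: cheapest edge leaving the tree is D-F (9); add F.
Step 6: cheapest edge leaving the tree is F-H (2); add H.
Step 7: cheapest edge leaving the tree is E-F (4); add E.
Step 8: cheapest edge leaving the tree is C-G (10); add C.
The 7th edge added is E-F.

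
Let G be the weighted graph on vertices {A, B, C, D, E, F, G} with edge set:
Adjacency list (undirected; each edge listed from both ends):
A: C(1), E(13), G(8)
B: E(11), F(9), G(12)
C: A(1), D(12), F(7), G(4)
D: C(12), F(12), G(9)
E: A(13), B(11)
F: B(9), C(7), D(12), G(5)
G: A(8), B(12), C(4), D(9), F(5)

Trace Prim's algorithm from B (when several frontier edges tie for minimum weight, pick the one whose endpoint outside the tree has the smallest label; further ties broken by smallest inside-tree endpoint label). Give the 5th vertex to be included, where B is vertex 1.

Prim's algorithm from B:
Step 1: frontier [B–F 9, B–E 11, B–G 12] → take B–F (9); add F.
Step 2: frontier [B–E 11, B–G 12, F–G 5, C–F 7, D–F 12] → take F–G (5); add G.
Step 3: frontier [B–E 11, C–F 7, D–F 12, C–G 4, A–G 8, D–G 9] → take C–G (4); add C.
Step 4: frontier [B–E 11, A–C 1, C–D 12, D–F 12, A–G 8, D–G 9] → take A–C (1); add A.
Step 5: frontier [A–E 13, B–E 11, C–D 12, D–F 12, D–G 9] → take D–G (9); add D.
Step 6: frontier [A–E 13, B–E 11] → take B–E (11); add E.
Vertex order: B, F, G, C, A, D, E. The 5th vertex is A.

A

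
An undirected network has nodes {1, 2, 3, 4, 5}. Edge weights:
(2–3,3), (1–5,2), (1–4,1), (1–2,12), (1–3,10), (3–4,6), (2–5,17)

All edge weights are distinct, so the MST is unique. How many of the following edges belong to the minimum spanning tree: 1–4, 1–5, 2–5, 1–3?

2

Kruskal's algorithm — process edges by increasing weight (ties by edge label):
1–4 (1): add — endpoints in different components.
1–5 (2): add — endpoints in different components.
2–3 (3): add — endpoints in different components.
3–4 (6): add — endpoints in different components.
MST edge set: {1–4, 1–5, 2–3, 3–4}.
Of the listed edges, {1–4, 1–5} are in the MST → 2.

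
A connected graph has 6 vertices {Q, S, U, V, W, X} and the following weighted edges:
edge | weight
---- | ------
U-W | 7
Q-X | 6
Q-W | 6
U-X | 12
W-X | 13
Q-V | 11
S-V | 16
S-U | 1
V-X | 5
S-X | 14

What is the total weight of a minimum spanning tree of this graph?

Kruskal: consider edges lightest-first.
S-U (1): add. Components now {W} {V} {S,U} {Q} {X}
V-X (5): add. Components now {W} {V,X} {S,U} {Q}
Q-W (6): add. Components now {Q,W} {V,X} {S,U}
Q-X (6): add. Components now {Q,V,W,X} {S,U}
U-W (7): add. Components now {Q,S,U,V,W,X}
MST edges: S-U, V-X, Q-W, Q-X, U-W; total weight 1+5+6+6+7 = 25.

25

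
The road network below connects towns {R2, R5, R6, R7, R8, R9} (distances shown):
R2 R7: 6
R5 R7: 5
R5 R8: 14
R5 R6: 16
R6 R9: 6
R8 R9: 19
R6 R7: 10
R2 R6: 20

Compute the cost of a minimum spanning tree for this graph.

Prim, starting at R6.
Step 1: frontier [R6 R9 6, R6 R7 10, R5 R6 16, R2 R6 20] → take R6 R9 (6); add R9.
Step 2: frontier [R6 R7 10, R5 R6 16, R2 R6 20, R8 R9 19] → take R6 R7 (10); add R7.
Step 3: frontier [R5 R6 16, R2 R6 20, R5 R7 5, R2 R7 6, R8 R9 19] → take R5 R7 (5); add R5.
Step 4: frontier [R5 R8 14, R2 R6 20, R2 R7 6, R8 R9 19] → take R2 R7 (6); add R2.
Step 5: frontier [R5 R8 14, R8 R9 19] → take R5 R8 (14); add R8.
MST edges: R6 R9, R6 R7, R5 R7, R2 R7, R5 R8; total weight 6+10+5+6+14 = 41.

41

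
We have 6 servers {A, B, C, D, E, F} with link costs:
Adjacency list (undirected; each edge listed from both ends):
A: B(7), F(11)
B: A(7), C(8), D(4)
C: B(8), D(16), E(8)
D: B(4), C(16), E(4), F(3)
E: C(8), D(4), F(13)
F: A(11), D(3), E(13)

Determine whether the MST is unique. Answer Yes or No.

Kruskal's algorithm — process edges by increasing weight (ties by edge label):
D—F (3): add — endpoints in different components.
B—D (4): add — endpoints in different components.
D—E (4): add — endpoints in different components.
A—B (7): add — endpoints in different components.
B—C (8): add — endpoints in different components.
Non-tree edge C—E has weight 8, equal to the heaviest edge on its tree cycle — swapping gives another MST of the same weight. Not unique.

No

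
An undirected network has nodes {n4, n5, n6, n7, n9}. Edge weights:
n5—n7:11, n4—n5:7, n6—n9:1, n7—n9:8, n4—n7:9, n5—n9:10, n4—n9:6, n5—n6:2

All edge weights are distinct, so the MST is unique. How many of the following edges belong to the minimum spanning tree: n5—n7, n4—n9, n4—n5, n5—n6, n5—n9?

2

Kruskal's algorithm — process edges by increasing weight (ties by edge label):
n6—n9 (1): add. Components now {n4} {n5} {n7} {n6,n9}
n5—n6 (2): add. Components now {n4} {n5,n6,n9} {n7}
n4—n9 (6): add. Components now {n4,n5,n6,n9} {n7}
n4—n5 (7): skip — n4 and n5 already connected.
n7—n9 (8): add. Components now {n4,n5,n6,n7,n9}
MST edge set: {n6—n9, n5—n6, n4—n9, n7—n9}.
Of the listed edges, {n4—n9, n5—n6} are in the MST → 2.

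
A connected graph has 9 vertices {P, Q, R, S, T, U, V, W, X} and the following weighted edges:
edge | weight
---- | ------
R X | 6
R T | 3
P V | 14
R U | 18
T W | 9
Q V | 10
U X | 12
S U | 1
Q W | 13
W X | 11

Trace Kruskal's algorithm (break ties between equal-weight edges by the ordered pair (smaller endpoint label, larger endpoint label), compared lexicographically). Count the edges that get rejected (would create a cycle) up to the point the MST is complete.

1

Kruskal: consider edges lightest-first.
S U (1): add — endpoints in different components.
R T (3): add — endpoints in different components.
R X (6): add — endpoints in different components.
T W (9): add — endpoints in different components.
Q V (10): add — endpoints in different components.
W X (11): skip — W and X already connected.
U X (12): add — endpoints in different components.
Q W (13): add — endpoints in different components.
P V (14): add — endpoints in different components.
Edges rejected before the tree was complete: 1.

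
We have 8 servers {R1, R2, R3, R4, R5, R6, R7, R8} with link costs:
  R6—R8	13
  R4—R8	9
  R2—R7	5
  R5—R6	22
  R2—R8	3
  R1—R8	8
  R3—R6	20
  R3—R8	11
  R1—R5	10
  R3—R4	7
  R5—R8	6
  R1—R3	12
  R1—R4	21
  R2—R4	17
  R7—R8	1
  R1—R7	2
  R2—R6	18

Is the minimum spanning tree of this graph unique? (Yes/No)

Kruskal: consider edges lightest-first.
R7—R8 (1): add — endpoints in different components.
R1—R7 (2): add — endpoints in different components.
R2—R8 (3): add — endpoints in different components.
R2—R7 (5): skip — R2 and R7 already connected.
R5—R8 (6): add — endpoints in different components.
R3—R4 (7): add — endpoints in different components.
R1—R8 (8): skip — R1 and R8 already connected.
R4—R8 (9): add — endpoints in different components.
R1—R5 (10): skip — R1 and R5 already connected.
R3—R8 (11): skip — R3 and R8 already connected.
R1—R3 (12): skip — R3 and R1 already connected.
R6—R8 (13): add — endpoints in different components.
Every non-tree edge has weight strictly greater than the heaviest edge on the tree path between its endpoints, so the MST is unique.

Yes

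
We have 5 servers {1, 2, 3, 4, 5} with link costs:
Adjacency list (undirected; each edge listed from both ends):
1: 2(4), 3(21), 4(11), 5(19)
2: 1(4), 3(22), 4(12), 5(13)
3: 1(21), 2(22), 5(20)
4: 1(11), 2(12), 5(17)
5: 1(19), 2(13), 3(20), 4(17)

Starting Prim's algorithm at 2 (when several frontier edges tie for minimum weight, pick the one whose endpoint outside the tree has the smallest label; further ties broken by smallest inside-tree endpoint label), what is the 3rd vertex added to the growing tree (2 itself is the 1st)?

Prim's algorithm from 2:
Step 1: frontier [1—2 4, 2—4 12, 2—5 13, 2—3 22] → take 1—2 (4); add 1.
Step 2: frontier [1—4 11, 1—5 19, 1—3 21, 2—4 12, 2—5 13, 2—3 22] → take 1—4 (11); add 4.
Step 3: frontier [1—5 19, 1—3 21, 2—5 13, 2—3 22, 4—5 17] → take 2—5 (13); add 5.
Step 4: frontier [1—3 21, 2—3 22, 3—5 20] → take 3—5 (20); add 3.
Vertex order: 2, 1, 4, 5, 3. The 3rd vertex is 4.

4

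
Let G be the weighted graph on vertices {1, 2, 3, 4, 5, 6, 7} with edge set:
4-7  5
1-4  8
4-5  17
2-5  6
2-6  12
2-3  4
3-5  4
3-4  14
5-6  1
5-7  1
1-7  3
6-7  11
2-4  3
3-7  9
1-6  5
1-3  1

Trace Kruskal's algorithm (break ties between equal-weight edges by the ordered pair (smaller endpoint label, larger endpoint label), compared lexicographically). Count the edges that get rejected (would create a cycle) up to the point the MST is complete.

0

Kruskal's algorithm — process edges by increasing weight (ties by edge label):
1-3 (1): add. Components now {1,3} {2} {4} {5} {6} {7}
5-6 (1): add. Components now {1,3} {2} {4} {5,6} {7}
5-7 (1): add. Components now {1,3} {2} {4} {5,6,7}
1-7 (3): add. Components now {1,3,5,6,7} {2} {4}
2-4 (3): add. Components now {1,3,5,6,7} {2,4}
2-3 (4): add. Components now {1,2,3,4,5,6,7}
Edges rejected before the tree was complete: 0.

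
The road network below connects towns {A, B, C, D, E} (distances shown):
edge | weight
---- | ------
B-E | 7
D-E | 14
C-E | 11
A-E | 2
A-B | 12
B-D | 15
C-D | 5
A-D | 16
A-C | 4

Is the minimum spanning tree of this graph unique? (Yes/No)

Kruskal: consider edges lightest-first.
A-E (2): add — endpoints in different components.
A-C (4): add — endpoints in different components.
C-D (5): add — endpoints in different components.
B-E (7): add — endpoints in different components.
Every non-tree edge has weight strictly greater than the heaviest edge on the tree path between its endpoints, so the MST is unique.

Yes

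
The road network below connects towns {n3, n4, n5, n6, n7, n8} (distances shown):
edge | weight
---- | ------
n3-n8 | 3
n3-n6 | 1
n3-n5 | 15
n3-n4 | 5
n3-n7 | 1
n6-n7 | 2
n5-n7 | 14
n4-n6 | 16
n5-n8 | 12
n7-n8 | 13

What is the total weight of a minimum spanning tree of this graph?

22

Prim, starting at n3.
Step 1: cheapest edge leaving the tree is n3-n6 (1); add n6.
Step 2: cheapest edge leaving the tree is n3-n7 (1); add n7.
Step 3: cheapest edge leaving the tree is n3-n8 (3); add n8.
Step 4: cheapest edge leaving the tree is n3-n4 (5); add n4.
Step 5: cheapest edge leaving the tree is n5-n8 (12); add n5.
MST edges: n3-n6, n3-n7, n3-n8, n3-n4, n5-n8; total weight 1+1+3+5+12 = 22.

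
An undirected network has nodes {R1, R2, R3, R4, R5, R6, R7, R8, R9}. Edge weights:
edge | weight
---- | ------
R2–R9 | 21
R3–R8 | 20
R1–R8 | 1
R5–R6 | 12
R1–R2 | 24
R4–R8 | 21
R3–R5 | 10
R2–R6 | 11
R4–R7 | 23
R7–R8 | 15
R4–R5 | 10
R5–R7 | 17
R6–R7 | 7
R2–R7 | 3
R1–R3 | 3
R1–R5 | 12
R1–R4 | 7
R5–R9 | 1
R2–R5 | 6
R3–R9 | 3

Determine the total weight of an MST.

31

Kruskal: consider edges lightest-first.
R1–R8 (1): add — endpoints in different components.
R5–R9 (1): add — endpoints in different components.
R1–R3 (3): add — endpoints in different components.
R2–R7 (3): add — endpoints in different components.
R3–R9 (3): add — endpoints in different components.
R2–R5 (6): add — endpoints in different components.
R1–R4 (7): add — endpoints in different components.
R6–R7 (7): add — endpoints in different components.
MST edges: R1–R8, R5–R9, R1–R3, R2–R7, R3–R9, R2–R5, R1–R4, R6–R7; total weight 1+1+3+3+3+6+7+7 = 31.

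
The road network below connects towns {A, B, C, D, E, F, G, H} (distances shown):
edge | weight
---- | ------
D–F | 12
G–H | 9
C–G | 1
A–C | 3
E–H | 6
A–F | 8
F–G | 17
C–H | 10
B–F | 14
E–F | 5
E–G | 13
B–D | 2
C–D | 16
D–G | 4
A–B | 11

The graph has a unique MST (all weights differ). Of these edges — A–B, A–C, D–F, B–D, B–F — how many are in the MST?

2

Kruskal: consider edges lightest-first.
C–G (1): add — endpoints in different components.
B–D (2): add — endpoints in different components.
A–C (3): add — endpoints in different components.
D–G (4): add — endpoints in different components.
E–F (5): add — endpoints in different components.
E–H (6): add — endpoints in different components.
A–F (8): add — endpoints in different components.
MST edge set: {C–G, B–D, A–C, D–G, E–F, E–H, A–F}.
Of the listed edges, {A–C, B–D} are in the MST → 2.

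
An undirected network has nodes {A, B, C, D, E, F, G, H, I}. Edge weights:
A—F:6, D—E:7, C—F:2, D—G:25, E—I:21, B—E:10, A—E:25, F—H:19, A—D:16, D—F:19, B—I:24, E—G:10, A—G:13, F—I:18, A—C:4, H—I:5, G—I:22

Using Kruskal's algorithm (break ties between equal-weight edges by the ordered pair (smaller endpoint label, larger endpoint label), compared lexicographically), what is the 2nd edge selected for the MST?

A-C

Kruskal: consider edges lightest-first.
C—F (2): add — endpoints in different components.
A—C (4): add — endpoints in different components.
H—I (5): add — endpoints in different components.
A—F (6): skip — A and F already connected.
D—E (7): add — endpoints in different components.
B—E (10): add — endpoints in different components.
E—G (10): add — endpoints in different components.
A—G (13): add — endpoints in different components.
A—D (16): skip — A and D already connected.
F—I (18): add — endpoints in different components.
The 2nd edge added is A—C.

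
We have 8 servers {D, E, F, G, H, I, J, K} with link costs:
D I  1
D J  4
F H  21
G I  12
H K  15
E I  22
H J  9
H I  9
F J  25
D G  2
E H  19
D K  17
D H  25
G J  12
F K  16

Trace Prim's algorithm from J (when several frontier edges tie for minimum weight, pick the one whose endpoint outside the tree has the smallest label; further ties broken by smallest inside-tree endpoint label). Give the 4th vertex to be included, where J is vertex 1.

Prim's algorithm from J:
Step 1: cheapest edge leaving the tree is D J (4); add D.
Step 2: cheapest edge leaving the tree is D I (1); add I.
Step 3: cheapest edge leaving the tree is D G (2); add G.
Step 4: cheapest edge leaving the tree is H I (9); add H.
Step 5: cheapest edge leaving the tree is H K (15); add K.
Step 6: cheapest edge leaving the tree is F K (16); add F.
Step 7: cheapest edge leaving the tree is E H (19); add E.
Vertex order: J, D, I, G, H, K, F, E. The 4th vertex is G.

G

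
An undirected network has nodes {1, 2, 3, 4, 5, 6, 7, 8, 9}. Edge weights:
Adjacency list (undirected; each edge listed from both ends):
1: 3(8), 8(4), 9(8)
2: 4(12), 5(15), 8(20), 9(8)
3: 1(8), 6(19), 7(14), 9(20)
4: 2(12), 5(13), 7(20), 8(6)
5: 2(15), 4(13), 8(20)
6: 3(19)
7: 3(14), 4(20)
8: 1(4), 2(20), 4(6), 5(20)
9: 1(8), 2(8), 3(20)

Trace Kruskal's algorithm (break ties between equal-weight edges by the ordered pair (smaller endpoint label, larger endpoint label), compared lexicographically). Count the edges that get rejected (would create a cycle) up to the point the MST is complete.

2

Kruskal: consider edges lightest-first.
1 8 (4): add — endpoints in different components.
4 8 (6): add — endpoints in different components.
1 3 (8): add — endpoints in different components.
1 9 (8): add — endpoints in different components.
2 9 (8): add — endpoints in different components.
2 4 (12): skip — 2 and 4 already connected.
4 5 (13): add — endpoints in different components.
3 7 (14): add — endpoints in different components.
2 5 (15): skip — 2 and 5 already connected.
3 6 (19): add — endpoints in different components.
Edges rejected before the tree was complete: 2.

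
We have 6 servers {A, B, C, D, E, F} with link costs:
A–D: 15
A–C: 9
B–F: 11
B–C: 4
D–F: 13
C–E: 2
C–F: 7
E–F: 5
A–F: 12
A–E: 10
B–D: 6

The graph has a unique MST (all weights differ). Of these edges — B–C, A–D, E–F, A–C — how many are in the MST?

3

Sort edges by weight, then run Kruskal:
C–E (2): add — endpoints in different components.
B–C (4): add — endpoints in different components.
E–F (5): add — endpoints in different components.
B–D (6): add — endpoints in different components.
C–F (7): skip — C and F already connected.
A–C (9): add — endpoints in different components.
MST edge set: {C–E, B–C, E–F, B–D, A–C}.
Of the listed edges, {B–C, E–F, A–C} are in the MST → 3.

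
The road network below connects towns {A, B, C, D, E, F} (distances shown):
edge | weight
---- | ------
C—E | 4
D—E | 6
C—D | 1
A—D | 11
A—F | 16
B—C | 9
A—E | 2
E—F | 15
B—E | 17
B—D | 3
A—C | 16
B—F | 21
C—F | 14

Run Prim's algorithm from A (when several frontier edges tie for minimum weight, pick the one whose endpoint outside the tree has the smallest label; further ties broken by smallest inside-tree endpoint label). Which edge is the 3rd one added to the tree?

Prim, starting at A.
Step 1: cheapest edge leaving the tree is A—E (2); add E.
Step 2: cheapest edge leaving the tree is C—E (4); add C.
Step 3: cheapest edge leaving the tree is C—D (1); add D.
Step 4: cheapest edge leaving the tree is B—D (3); add B.
Step 5: cheapest edge leaving the tree is C—F (14); add F.
The 3rd edge added is C—D.

C-D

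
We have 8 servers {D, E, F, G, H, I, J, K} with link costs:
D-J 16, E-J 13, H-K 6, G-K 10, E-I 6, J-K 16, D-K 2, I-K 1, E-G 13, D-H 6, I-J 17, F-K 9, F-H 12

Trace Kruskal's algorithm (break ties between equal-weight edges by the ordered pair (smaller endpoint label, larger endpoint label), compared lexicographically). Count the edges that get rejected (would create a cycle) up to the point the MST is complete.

3

Sort edges by weight, then run Kruskal:
I-K (1): add — endpoints in different components.
D-K (2): add — endpoints in different components.
D-H (6): add — endpoints in different components.
E-I (6): add — endpoints in different components.
H-K (6): skip — H and K already connected.
F-K (9): add — endpoints in different components.
G-K (10): add — endpoints in different components.
F-H (12): skip — F and H already connected.
E-G (13): skip — E and G already connected.
E-J (13): add — endpoints in different components.
Edges rejected before the tree was complete: 3.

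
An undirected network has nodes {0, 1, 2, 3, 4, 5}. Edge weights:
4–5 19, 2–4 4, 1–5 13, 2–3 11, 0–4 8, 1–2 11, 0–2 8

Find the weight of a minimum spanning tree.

Prim, starting at 1.
Step 1: frontier [1–2 11, 1–5 13] → take 1–2 (11); add 2.
Step 2: frontier [1–5 13, 2–4 4, 0–2 8, 2–3 11] → take 2–4 (4); add 4.
Step 3: frontier [1–5 13, 0–2 8, 2–3 11, 0–4 8, 4–5 19] → take 0–2 (8); add 0.
Step 4: frontier [1–5 13, 2–3 11, 4–5 19] → take 2–3 (11); add 3.
Step 5: frontier [1–5 13, 4–5 19] → take 1–5 (13); add 5.
MST edges: 1–2, 2–4, 0–2, 2–3, 1–5; total weight 11+4+8+11+13 = 47.

47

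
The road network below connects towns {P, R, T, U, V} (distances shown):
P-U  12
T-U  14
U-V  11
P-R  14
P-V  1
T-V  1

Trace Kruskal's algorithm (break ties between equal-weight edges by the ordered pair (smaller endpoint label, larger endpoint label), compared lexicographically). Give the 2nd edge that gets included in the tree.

Sort edges by weight, then run Kruskal:
P-V (1): add — endpoints in different components.
T-V (1): add — endpoints in different components.
U-V (11): add — endpoints in different components.
P-U (12): skip — U and P already connected.
P-R (14): add — endpoints in different components.
The 2nd edge added is T-V.

T-V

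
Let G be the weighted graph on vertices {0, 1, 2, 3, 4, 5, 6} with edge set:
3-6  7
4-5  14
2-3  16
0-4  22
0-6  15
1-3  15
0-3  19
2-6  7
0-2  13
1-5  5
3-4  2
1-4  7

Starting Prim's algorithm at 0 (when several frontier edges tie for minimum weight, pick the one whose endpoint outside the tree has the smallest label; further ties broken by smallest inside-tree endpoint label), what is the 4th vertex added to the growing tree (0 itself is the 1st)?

Grow the tree from 0 using Prim:
Step 1: cheapest edge leaving the tree is 0-2 (13); add 2.
Step 2: cheapest edge leaving the tree is 2-6 (7); add 6.
Step 3: cheapest edge leaving the tree is 3-6 (7); add 3.
Step 4: cheapest edge leaving the tree is 3-4 (2); add 4.
Step 5: cheapest edge leaving the tree is 1-4 (7); add 1.
Step 6: cheapest edge leaving the tree is 1-5 (5); add 5.
Vertex order: 0, 2, 6, 3, 4, 1, 5. The 4th vertex is 3.

3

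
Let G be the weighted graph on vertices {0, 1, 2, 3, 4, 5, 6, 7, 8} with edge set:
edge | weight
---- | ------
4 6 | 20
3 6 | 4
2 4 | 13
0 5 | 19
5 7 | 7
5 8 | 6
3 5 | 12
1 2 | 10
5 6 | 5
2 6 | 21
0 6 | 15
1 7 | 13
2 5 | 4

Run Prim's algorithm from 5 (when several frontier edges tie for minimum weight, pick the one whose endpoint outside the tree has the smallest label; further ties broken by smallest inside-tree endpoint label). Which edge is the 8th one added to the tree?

Prim, starting at 5.
Step 1: frontier [2 5 4, 5 6 5, 5 8 6, 5 7 7, 3 5 12, 0 5 19] → take 2 5 (4); add 2.
Step 2: frontier [1 2 10, 2 4 13, 2 6 21, 5 6 5, 5 8 6, 5 7 7, 3 5 12, 0 5 19] → take 5 6 (5); add 6.
Step 3: frontier [1 2 10, 2 4 13, 5 8 6, 5 7 7, 3 5 12, 0 5 19, 3 6 4, 0 6 15, 4 6 20] → take 3 6 (4); add 3.
Step 4: frontier [1 2 10, 2 4 13, 5 8 6, 5 7 7, 0 5 19, 0 6 15, 4 6 20] → take 5 8 (6); add 8.
Step 5: frontier [1 2 10, 2 4 13, 5 7 7, 0 5 19, 0 6 15, 4 6 20] → take 5 7 (7); add 7.
Step 6: frontier [1 2 10, 2 4 13, 0 5 19, 0 6 15, 4 6 20, 1 7 13] → take 1 2 (10); add 1.
Step 7: frontier [2 4 13, 0 5 19, 0 6 15, 4 6 20] → take 2 4 (13); add 4.
Step 8: frontier [0 5 19, 0 6 15] → take 0 6 (15); add 0.
The 8th edge added is 0 6.

0-6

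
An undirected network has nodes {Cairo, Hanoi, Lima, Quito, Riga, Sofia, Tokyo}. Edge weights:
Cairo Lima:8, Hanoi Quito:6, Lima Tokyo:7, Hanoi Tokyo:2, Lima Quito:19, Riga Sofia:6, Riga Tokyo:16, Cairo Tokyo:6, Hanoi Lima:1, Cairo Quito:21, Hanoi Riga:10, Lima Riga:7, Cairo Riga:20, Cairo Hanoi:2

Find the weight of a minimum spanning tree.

Prim's algorithm from Lima:
Step 1: frontier [Hanoi Lima 1, Lima Riga 7, Lima Tokyo 7, Cairo Lima 8, Lima Quito 19] → take Hanoi Lima (1); add Hanoi.
Step 2: frontier [Cairo Hanoi 2, Hanoi Tokyo 2, Hanoi Quito 6, Hanoi Riga 10, Lima Riga 7, Lima Tokyo 7, Cairo Lima 8, Lima Quito 19] → take Cairo Hanoi (2); add Cairo.
Step 3: frontier [Cairo Tokyo 6, Cairo Riga 20, Cairo Quito 21, Hanoi Tokyo 2, Hanoi Quito 6, Hanoi Riga 10, Lima Riga 7, Lima Tokyo 7, Lima Quito 19] → take Hanoi Tokyo (2); add Tokyo.
Step 4: frontier [Cairo Riga 20, Cairo Quito 21, Hanoi Quito 6, Hanoi Riga 10, Lima Riga 7, Lima Quito 19, Riga Tokyo 16] → take Hanoi Quito (6); add Quito.
Step 5: frontier [Cairo Riga 20, Hanoi Riga 10, Lima Riga 7, Riga Tokyo 16] → take Lima Riga (7); add Riga.
Step 6: frontier [Riga Sofia 6] → take Riga Sofia (6); add Sofia.
MST edges: Hanoi Lima, Cairo Hanoi, Hanoi Tokyo, Hanoi Quito, Lima Riga, Riga Sofia; total weight 1+2+2+6+7+6 = 24.

24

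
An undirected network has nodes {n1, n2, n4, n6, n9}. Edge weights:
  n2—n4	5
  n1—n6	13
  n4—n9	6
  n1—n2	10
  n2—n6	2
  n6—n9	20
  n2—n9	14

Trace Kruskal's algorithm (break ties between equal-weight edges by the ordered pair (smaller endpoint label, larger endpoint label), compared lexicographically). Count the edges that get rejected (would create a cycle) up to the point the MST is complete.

0

Kruskal: consider edges lightest-first.
n2—n6 (2): add — endpoints in different components.
n2—n4 (5): add — endpoints in different components.
n4—n9 (6): add — endpoints in different components.
n1—n2 (10): add — endpoints in different components.
Edges rejected before the tree was complete: 0.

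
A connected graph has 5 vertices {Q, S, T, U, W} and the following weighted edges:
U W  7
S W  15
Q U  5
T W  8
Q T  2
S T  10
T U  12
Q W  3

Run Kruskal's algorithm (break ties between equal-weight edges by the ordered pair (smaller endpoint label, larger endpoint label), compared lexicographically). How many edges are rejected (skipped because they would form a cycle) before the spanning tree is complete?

Sort edges by weight, then run Kruskal:
Q T (2): add — endpoints in different components.
Q W (3): add — endpoints in different components.
Q U (5): add — endpoints in different components.
U W (7): skip — U and W already connected.
T W (8): skip — T and W already connected.
S T (10): add — endpoints in different components.
Edges rejected before the tree was complete: 2.

2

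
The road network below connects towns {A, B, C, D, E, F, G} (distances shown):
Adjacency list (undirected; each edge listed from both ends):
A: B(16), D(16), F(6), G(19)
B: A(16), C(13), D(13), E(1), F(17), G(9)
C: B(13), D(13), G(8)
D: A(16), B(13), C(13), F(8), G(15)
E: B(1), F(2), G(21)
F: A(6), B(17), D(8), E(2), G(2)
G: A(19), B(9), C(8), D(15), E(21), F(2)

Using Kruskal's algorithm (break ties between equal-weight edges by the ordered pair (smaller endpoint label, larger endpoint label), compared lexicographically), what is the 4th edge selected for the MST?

Kruskal's algorithm — process edges by increasing weight (ties by edge label):
B-E (1): add. Components now {A} {B,E} {C} {D} {F} {G}
E-F (2): add. Components now {A} {B,E,F} {C} {D} {G}
F-G (2): add. Components now {A} {B,E,F,G} {C} {D}
A-F (6): add. Components now {A,B,E,F,G} {C} {D}
C-G (8): add. Components now {A,B,C,E,F,G} {D}
D-F (8): add. Components now {A,B,C,D,E,F,G}
The 4th edge added is A-F.

A-F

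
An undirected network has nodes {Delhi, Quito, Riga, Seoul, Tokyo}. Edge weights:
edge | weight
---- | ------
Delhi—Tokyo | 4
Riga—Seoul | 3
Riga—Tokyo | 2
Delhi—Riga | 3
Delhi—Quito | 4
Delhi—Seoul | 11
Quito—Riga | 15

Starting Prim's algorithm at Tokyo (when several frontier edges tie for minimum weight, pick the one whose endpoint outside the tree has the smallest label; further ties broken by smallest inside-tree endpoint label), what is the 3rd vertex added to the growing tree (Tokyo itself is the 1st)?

Delhi

Prim, starting at Tokyo.
Step 1: frontier [Riga—Tokyo 2, Delhi—Tokyo 4] → take Riga—Tokyo (2); add Riga.
Step 2: frontier [Delhi—Riga 3, Riga—Seoul 3, Quito—Riga 15, Delhi—Tokyo 4] → take Delhi—Riga (3); add Delhi.
Step 3: frontier [Delhi—Quito 4, Delhi—Seoul 11, Riga—Seoul 3, Quito—Riga 15] → take Riga—Seoul (3); add Seoul.
Step 4: frontier [Delhi—Quito 4, Quito—Riga 15] → take Delhi—Quito (4); add Quito.
Vertex order: Tokyo, Riga, Delhi, Seoul, Quito. The 3rd vertex is Delhi.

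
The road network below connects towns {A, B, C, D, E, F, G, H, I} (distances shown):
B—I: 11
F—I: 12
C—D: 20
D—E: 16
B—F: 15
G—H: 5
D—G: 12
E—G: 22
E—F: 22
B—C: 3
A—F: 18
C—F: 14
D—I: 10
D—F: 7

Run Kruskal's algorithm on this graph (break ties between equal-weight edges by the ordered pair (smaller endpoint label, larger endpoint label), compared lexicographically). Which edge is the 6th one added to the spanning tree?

D-G

Kruskal: consider edges lightest-first.
B—C (3): add — endpoints in different components.
G—H (5): add — endpoints in different components.
D—F (7): add — endpoints in different components.
D—I (10): add — endpoints in different components.
B—I (11): add — endpoints in different components.
D—G (12): add — endpoints in different components.
F—I (12): skip — F and I already connected.
C—F (14): skip — C and F already connected.
B—F (15): skip — B and F already connected.
D—E (16): add — endpoints in different components.
A—F (18): add — endpoints in different components.
The 6th edge added is D—G.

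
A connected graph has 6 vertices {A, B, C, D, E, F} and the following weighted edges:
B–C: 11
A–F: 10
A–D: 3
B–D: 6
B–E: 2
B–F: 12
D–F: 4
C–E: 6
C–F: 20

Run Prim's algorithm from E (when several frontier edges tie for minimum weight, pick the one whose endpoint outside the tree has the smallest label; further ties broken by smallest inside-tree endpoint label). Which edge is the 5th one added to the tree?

Grow the tree from E using Prim:
Step 1: frontier [B–E 2, C–E 6] → take B–E (2); add B.
Step 2: frontier [B–D 6, B–C 11, B–F 12, C–E 6] → take C–E (6); add C.
Step 3: frontier [B–D 6, B–F 12, C–F 20] → take B–D (6); add D.
Step 4: frontier [B–F 12, C–F 20, A–D 3, D–F 4] → take A–D (3); add A.
Step 5: frontier [A–F 10, B–F 12, C–F 20, D–F 4] → take D–F (4); add F.
The 5th edge added is D–F.

D-F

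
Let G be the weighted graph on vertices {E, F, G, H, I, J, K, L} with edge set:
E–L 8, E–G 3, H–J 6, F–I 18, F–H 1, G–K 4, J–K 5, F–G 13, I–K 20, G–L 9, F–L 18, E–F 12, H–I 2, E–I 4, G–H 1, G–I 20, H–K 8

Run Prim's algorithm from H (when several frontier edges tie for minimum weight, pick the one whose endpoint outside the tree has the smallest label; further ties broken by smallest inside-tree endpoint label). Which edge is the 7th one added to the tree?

Prim's algorithm from H:
Step 1: cheapest edge leaving the tree is F–H (1); add F.
Step 2: cheapest edge leaving the tree is G–H (1); add G.
Step 3: cheapest edge leaving the tree is H–I (2); add I.
Step 4: cheapest edge leaving the tree is E–G (3); add E.
Step 5: cheapest edge leaving the tree is G–K (4); add K.
Step 6: cheapest edge leaving the tree is J–K (5); add J.
Step 7: cheapest edge leaving the tree is E–L (8); add L.
The 7th edge added is E–L.

E-L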